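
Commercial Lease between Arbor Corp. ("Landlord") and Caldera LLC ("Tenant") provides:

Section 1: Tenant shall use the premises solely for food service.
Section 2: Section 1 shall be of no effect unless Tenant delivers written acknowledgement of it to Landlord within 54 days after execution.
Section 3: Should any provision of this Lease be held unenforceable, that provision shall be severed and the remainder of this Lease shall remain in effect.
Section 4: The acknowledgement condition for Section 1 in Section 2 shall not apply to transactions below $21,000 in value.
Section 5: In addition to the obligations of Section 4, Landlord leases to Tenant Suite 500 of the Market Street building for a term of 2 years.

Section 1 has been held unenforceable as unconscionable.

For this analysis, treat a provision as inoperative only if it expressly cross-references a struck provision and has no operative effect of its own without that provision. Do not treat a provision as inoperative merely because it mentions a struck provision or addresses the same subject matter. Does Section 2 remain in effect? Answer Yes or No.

No

Section 1 is struck. Section 2 merely fixes the acknowledgement condition for Section 1; with Section 1 gone it has nothing to operate on and falls away. The whole of Section 4 is the carve-out from the acknowledgement condition for Section 1, defined by reference to Section 2, so Section 4 cannot stand once Section 2 is removed. Section 5 mentions Section 4 but its own obligation stands independently of Section 4, so Section 5 is not affected. Under the severability clause in Section 3, the remaining provisions continue in force. That leaves Section 3 and Section 5 in effect. Section 2 is among the inoperative provisions, so the answer is no.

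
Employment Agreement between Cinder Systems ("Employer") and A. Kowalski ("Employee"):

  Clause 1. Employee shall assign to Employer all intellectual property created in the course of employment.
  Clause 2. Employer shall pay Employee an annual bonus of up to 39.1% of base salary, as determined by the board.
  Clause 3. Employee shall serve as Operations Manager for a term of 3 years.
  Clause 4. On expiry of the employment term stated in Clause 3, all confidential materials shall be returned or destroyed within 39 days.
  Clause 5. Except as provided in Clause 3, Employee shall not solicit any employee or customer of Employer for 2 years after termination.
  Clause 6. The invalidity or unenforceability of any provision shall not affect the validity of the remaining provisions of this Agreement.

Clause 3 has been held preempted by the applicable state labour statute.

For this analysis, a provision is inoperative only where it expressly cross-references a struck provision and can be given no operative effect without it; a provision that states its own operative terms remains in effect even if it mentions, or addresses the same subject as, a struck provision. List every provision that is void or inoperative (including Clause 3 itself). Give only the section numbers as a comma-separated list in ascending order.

Clause 3 is struck. Clause 4 has no operative effect of its own apart from Clause 3 and is therefore inoperative. Clause 5 mentions Clause 3 but its own obligation stands independently of Clause 3, so Clause 5 is not affected. Clause 6 is a severability clause and preserves every provision that can still be given independent effect. Clause 1, Clause 2, Clause 5, and Clause 6 remain in effect.

3, 4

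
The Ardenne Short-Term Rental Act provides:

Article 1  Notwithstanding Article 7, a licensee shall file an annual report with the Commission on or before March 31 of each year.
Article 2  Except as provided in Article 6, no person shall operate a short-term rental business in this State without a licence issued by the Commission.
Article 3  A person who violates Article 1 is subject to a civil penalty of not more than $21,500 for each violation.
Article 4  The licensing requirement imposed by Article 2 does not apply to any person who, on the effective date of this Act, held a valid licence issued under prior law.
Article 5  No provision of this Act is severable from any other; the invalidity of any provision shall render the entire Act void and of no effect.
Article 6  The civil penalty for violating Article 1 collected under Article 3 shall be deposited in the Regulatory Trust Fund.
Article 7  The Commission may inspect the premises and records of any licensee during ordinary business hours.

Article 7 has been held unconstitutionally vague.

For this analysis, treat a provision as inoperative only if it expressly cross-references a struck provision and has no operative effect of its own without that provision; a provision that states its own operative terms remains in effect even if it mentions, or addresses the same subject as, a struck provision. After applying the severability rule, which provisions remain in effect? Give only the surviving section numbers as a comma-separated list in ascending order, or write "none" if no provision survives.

Article 7 is struck. Nothing else in the Act is defined by reference to Article 7. Article 5 provides that the Act is not severable, so the invalidity of any one provision voids the entire Act. No provision of the Act survives.

none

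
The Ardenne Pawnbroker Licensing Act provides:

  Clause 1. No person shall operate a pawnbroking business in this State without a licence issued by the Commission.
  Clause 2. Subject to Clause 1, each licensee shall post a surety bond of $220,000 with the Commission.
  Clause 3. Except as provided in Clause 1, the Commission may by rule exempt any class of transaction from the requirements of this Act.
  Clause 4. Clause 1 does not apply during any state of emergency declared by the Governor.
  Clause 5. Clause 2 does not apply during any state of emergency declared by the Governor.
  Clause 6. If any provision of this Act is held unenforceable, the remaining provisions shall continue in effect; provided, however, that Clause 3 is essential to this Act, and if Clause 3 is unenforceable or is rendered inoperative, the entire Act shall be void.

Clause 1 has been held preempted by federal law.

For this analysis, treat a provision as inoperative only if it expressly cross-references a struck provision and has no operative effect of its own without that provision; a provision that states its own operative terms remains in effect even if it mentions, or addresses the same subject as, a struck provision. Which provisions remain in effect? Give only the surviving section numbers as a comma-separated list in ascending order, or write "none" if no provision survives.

2, 3, 5, 6

Clause 1 is struck. Clause 4 has no operative effect of its own apart from Clause 1 and is therefore inoperative. Clause 3 mentions Clause 1 but its own obligation stands independently of Clause 1, so Clause 3 is not affected. Clause 2 mentions Clause 1 but its own obligation stands independently of Clause 1, so Clause 2 is not affected. Clause 6 makes Clause 3 an essential term, but Clause 3 is unaffected, so the severability proviso in Clause 6 preserves the remaining provisions. That leaves Clause 2, Clause 3, Clause 5, and Clause 6 in effect.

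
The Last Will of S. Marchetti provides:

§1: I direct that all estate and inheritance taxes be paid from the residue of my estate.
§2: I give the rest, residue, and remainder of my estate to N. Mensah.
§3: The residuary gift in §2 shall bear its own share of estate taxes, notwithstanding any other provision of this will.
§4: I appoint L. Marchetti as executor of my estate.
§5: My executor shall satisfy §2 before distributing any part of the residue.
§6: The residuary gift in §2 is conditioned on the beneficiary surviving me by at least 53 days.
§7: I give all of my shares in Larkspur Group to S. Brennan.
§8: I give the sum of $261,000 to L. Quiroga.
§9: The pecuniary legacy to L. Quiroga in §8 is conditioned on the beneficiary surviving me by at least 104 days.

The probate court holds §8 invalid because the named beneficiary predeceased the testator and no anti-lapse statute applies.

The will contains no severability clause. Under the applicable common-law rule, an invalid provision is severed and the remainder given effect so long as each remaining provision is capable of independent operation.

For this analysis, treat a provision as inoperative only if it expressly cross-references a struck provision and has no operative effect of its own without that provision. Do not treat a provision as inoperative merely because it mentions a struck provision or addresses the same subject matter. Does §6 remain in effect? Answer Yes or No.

Yes

§8 is struck. §9 has no operative effect of its own apart from §8 and is therefore inoperative. Under the stated default rule, only provisions that cannot operate independently fall away; the rest are enforced. That leaves §1, §2, §3, §4, §5, §6, and §7 in effect. §6 is among the surviving provisions, so the answer is yes.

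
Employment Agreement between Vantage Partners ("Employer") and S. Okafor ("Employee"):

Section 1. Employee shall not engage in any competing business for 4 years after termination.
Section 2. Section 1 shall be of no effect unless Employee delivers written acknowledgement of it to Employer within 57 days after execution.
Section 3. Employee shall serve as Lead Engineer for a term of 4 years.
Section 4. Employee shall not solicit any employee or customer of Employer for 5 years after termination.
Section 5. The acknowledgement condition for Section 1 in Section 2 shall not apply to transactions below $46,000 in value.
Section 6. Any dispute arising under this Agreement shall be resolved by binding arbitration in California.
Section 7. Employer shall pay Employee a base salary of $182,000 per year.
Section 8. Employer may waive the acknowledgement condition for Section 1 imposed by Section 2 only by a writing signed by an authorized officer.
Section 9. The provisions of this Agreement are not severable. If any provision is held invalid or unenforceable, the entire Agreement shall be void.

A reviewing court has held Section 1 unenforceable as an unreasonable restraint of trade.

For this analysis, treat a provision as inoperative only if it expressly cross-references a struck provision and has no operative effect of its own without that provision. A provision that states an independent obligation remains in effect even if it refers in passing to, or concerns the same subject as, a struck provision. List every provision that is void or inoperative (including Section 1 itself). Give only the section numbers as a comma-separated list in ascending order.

1, 2, 3, 4, 5, 6, 7, 8, 9

Section 1 is struck. The only function of Section 2 is the acknowledgement condition for Section 1, so it cannot stand once Section 1 is removed. Section 5 has no operative effect of its own apart from Section 2 and is therefore inoperative. Section 8 merely fixes the waiver condition for Section 2; with Section 2 gone it has nothing to operate on and falls away. Section 9 provides that the Agreement is not severable, so the invalidity of any one provision voids the entire Agreement. No provision of the Agreement survives.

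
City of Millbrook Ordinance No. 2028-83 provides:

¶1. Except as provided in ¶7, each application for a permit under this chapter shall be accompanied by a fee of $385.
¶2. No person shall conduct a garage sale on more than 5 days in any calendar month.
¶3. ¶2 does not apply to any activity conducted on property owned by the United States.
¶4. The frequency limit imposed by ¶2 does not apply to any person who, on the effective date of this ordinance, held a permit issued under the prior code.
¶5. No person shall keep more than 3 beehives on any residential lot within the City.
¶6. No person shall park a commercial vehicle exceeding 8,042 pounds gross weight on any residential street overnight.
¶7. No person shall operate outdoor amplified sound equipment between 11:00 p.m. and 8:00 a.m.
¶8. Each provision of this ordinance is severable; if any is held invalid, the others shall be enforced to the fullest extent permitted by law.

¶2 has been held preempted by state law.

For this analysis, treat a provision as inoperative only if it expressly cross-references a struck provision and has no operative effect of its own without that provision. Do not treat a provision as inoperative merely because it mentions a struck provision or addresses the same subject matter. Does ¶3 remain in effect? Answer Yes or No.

No

¶2 is struck. ¶3 has no operative effect of its own apart from ¶2 and is therefore inoperative. ¶4 has no operative effect of its own apart from ¶2 and is therefore inoperative. ¶8 is a severability clause and preserves every provision that can still be given independent effect. ¶1, ¶5, ¶6, ¶7, and ¶8 remain in effect. ¶3 is among the inoperative provisions, so the answer is no.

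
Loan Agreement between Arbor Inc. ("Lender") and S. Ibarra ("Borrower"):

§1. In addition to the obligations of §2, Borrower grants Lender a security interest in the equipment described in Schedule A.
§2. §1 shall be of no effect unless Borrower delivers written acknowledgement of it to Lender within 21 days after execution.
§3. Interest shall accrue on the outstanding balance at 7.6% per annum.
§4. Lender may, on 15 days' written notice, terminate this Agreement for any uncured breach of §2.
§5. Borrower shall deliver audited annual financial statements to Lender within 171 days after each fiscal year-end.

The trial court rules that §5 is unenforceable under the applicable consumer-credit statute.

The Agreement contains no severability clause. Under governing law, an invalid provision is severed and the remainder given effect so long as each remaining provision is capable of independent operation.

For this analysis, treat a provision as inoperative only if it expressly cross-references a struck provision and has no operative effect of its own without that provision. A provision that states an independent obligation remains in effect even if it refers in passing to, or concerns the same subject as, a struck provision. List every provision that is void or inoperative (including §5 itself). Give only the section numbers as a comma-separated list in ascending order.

5

§5 is struck. No other provision's operative terms depend on §5. Under the stated default rule, only provisions that cannot operate independently fall away; the rest are enforced. §1, §2, §3, and §4 remain in effect.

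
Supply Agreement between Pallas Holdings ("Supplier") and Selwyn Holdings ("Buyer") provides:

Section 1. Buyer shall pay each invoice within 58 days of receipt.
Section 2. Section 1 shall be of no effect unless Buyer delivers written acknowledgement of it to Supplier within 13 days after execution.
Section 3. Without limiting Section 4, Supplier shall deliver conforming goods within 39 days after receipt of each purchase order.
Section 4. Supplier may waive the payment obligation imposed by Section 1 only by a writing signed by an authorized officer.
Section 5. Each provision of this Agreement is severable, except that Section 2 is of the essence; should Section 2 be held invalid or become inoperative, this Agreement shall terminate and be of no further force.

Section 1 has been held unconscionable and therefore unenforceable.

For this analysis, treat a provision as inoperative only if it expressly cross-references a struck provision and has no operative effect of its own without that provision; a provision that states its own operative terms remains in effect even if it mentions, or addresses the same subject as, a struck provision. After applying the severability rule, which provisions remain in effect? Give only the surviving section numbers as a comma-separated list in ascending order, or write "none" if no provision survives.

Section 1 is struck. The only function of Section 2 is the acknowledgement condition for Section 1, so it cannot stand once Section 1 is removed. The only function of Section 4 is the waiver condition for Section 1, so it cannot stand once Section 1 is removed. Section 5 makes Section 2 an essential term, and Section 2 has been rendered inoperative by the cascade; under Section 5, the entire Agreement is therefore void. No provision of the Agreement survives.

none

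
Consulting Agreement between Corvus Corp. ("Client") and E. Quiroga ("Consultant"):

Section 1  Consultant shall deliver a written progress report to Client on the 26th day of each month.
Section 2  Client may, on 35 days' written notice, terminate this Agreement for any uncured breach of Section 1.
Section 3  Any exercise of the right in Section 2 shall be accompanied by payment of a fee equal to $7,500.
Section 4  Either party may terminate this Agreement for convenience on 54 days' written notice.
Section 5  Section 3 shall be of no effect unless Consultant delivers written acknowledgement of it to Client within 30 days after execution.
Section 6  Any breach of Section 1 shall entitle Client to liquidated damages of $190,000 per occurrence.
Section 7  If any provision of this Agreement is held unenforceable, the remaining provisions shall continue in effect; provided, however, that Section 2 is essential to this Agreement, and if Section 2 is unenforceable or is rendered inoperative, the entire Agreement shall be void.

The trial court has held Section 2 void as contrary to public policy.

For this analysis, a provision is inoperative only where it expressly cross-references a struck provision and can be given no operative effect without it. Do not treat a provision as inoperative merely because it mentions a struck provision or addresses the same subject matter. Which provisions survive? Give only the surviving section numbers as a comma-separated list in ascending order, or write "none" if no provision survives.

none

Section 2 is struck. The only function of Section 3 is the exercise fee for Section 2, so it cannot stand once Section 2 is removed. The only function of Section 5 is the acknowledgement condition for Section 3, so it cannot stand once Section 3 is removed. Section 7 makes Section 2 an essential term, and Section 2 is the provision held invalid; under Section 7, the entire Agreement is therefore void. No provision of the Agreement survives.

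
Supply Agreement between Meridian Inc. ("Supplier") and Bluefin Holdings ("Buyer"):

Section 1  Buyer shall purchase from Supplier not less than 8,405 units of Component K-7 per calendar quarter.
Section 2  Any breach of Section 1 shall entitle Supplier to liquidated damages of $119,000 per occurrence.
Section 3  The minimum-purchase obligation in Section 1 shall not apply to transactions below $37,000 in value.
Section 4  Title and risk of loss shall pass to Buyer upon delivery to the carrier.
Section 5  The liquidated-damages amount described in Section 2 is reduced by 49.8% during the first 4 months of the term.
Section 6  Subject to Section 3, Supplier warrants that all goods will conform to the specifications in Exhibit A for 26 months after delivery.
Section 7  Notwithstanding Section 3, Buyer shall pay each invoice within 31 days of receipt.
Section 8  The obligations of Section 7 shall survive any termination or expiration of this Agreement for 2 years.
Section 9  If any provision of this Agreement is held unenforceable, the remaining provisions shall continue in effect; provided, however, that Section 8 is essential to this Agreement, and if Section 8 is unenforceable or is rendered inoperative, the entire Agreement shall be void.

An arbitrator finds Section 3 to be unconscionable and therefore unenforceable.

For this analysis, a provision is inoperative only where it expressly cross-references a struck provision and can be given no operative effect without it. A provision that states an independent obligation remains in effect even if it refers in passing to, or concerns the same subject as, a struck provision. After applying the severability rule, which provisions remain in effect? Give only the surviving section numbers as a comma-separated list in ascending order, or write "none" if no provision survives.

1, 2, 4, 5, 6, 7, 8, 9

Section 3 is struck. Although Section 7 refers to Section 3, its operative terms do not depend on Section 3, so it remains in effect. Section 6 mentions Section 3 but its own obligation stands independently of Section 3, so Section 6 is not affected. No other provision's operative terms depend on Section 3. Section 9 makes Section 8 an essential term, but Section 8 is unaffected, so the severability proviso in Section 9 preserves the remaining provisions. The provisions still in force are Section 1, Section 2, Section 4, Section 5, Section 6, Section 7, Section 8, and Section 9.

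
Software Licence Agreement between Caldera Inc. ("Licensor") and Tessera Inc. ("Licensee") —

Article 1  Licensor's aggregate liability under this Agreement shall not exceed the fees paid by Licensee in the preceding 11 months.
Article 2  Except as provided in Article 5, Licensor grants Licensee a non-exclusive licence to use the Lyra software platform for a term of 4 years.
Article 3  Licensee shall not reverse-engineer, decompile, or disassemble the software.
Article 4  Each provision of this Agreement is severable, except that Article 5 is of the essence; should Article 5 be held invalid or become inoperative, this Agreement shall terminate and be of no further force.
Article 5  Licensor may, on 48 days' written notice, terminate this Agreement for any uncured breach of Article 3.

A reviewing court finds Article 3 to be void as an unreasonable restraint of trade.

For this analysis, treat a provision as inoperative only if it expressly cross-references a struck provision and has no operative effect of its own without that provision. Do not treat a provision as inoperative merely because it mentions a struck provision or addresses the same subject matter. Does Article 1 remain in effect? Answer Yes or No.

No

Article 3 is struck. Article 5 operates only by reference to Article 3, so it falls with Article 3. Article 4 makes Article 5 an essential term, and Article 5 has been rendered inoperative by the cascade; under Article 4, the entire Agreement is therefore void. No provision of the Agreement survives. Article 1 is among the inoperative provisions, so the answer is no.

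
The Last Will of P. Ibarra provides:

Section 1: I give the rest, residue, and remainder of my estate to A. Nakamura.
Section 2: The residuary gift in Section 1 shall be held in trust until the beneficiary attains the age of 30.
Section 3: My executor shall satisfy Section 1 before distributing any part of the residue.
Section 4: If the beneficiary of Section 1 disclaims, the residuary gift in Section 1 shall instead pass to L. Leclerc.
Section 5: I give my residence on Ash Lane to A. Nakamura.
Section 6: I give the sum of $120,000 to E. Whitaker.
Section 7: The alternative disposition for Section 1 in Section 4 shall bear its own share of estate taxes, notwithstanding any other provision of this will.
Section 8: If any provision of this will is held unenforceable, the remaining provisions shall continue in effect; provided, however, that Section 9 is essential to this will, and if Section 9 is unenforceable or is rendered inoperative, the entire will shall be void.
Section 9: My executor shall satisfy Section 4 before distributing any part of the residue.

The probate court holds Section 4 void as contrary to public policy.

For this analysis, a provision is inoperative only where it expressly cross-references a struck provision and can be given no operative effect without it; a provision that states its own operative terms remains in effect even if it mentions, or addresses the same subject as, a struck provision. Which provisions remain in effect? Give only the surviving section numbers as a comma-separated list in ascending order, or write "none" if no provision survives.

none

Section 4 is struck. The only function of Section 7 is the tax charge on Section 4, so it cannot stand once Section 4 is removed. Section 9 merely fixes the priority direction for Section 4; with Section 4 gone it has nothing to operate on and falls away. Section 8 makes Section 9 an essential term, and Section 9 has been rendered inoperative by the cascade; under Section 8, the entire will is therefore void. No provision of the will survives.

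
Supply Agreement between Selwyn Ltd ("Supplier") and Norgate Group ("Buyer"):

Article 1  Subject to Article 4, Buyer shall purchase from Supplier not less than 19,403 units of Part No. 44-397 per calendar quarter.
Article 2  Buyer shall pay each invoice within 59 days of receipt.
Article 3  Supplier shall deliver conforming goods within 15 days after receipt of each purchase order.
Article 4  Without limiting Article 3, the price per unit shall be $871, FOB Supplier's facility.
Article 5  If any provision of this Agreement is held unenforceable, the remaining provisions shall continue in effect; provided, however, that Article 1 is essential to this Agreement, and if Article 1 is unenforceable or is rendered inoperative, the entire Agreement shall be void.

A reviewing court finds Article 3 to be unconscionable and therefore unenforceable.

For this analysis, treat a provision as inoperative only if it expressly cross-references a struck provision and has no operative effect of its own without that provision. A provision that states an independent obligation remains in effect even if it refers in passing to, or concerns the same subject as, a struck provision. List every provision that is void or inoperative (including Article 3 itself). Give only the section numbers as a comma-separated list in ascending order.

3

Article 3 is struck. Article 4 mentions Article 3 but its own obligation stands independently of Article 3, so Article 4 is not affected. No other provision's operative terms depend on Article 3. Article 5 makes Article 1 an essential term, but Article 1 is unaffected, so the severability proviso in Article 5 preserves the remaining provisions. Article 1, Article 2, Article 4, and Article 5 remain in effect.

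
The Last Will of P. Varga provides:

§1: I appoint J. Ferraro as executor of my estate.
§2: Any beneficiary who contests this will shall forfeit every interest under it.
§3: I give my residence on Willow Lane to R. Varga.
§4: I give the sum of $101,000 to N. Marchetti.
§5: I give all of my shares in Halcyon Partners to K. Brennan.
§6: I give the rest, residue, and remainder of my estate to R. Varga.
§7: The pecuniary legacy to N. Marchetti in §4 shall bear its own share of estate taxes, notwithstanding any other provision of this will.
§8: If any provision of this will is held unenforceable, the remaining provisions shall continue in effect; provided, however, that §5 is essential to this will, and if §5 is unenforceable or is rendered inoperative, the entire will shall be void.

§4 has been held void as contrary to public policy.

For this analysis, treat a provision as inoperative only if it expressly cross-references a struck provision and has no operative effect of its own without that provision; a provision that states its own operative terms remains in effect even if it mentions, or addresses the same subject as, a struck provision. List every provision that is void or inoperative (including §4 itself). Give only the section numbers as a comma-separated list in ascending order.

§4 is struck. The only function of §7 is the tax charge on §4, so it cannot stand once §4 is removed. §8 makes §5 an essential term, but §5 is unaffected, so the severability proviso in §8 preserves the remaining provisions. §1, §2, §3, §5, §6, and §8 remain in effect.

4, 7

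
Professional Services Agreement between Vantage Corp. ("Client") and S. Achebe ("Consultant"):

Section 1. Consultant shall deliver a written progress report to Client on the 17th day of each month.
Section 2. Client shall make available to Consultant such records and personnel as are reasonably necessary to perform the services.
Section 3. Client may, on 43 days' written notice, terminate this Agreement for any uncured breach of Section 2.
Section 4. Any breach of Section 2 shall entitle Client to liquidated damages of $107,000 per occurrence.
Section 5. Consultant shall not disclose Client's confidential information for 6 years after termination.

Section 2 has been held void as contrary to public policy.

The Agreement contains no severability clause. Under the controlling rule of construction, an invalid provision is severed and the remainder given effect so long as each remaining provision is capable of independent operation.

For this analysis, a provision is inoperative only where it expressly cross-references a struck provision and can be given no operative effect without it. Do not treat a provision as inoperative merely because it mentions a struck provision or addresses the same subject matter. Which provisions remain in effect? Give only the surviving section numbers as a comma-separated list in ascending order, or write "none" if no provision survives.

Section 2 is struck. Section 3 operates only by reference to Section 2, so it falls with Section 2. The whole of Section 4 is the liquidated-damages amount, defined by reference to Section 2, so Section 4 cannot stand once Section 2 is removed. With no severability clause, the stated default rule severs what cannot stand and enforces each remaining provision that can operate on its own. Section 1 and Section 5 remain in effect.

1, 5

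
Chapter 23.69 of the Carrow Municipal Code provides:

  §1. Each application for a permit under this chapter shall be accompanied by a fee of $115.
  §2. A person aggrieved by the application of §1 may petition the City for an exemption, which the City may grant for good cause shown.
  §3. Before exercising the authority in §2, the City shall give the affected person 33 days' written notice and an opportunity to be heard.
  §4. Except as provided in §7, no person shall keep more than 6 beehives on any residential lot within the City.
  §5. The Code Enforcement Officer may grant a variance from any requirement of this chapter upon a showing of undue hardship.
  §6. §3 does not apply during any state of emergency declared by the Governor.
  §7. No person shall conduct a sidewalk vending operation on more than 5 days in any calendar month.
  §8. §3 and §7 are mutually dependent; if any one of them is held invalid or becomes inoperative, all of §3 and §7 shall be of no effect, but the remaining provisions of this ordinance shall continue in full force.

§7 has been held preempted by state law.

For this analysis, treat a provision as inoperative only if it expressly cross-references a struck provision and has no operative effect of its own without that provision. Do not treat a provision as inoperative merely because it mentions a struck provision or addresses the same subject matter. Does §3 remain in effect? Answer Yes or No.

No

§7 is struck. Although §4 refers to §7, its operative terms do not depend on §7, so it remains in effect. Nothing else in the ordinance is defined by reference to §7. §8 declares §3 and §7 mutually dependent; since one of them has fallen, all of them are of no effect. That brings down §3 as well. §6 in turn depends solely on a provision now struck and likewise falls. The remainder continues in force under §8. §1, §2, §4, §5, and §8 remain in effect. §3 is among the inoperative provisions, so the answer is no.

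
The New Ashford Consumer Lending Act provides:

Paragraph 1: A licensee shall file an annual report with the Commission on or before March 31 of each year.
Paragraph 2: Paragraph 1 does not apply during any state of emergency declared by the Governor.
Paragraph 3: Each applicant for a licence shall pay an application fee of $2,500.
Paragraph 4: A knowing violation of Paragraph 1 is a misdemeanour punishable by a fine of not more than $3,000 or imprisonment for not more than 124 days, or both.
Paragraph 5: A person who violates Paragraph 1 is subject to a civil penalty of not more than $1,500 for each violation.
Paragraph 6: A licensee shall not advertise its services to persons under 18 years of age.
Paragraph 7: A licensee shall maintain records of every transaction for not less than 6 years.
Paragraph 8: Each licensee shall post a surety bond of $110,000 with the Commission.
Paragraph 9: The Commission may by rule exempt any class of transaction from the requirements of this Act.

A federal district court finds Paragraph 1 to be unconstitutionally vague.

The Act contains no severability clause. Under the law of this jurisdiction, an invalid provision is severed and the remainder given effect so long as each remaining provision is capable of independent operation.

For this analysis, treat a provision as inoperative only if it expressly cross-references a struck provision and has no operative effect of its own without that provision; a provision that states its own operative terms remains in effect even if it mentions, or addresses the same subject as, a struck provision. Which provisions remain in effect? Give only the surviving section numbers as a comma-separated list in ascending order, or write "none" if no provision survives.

Paragraph 1 is struck. Paragraph 2 has no operative effect of its own apart from Paragraph 1 and is therefore inoperative. Paragraph 4 has no operative effect of its own apart from Paragraph 1 and is therefore inoperative. Paragraph 5 has no operative effect of its own apart from Paragraph 1 and is therefore inoperative. Under the stated default rule, only provisions that cannot operate independently fall away; the rest are enforced. The provisions still in force are Paragraph 3, Paragraph 6, Paragraph 7, Paragraph 8, and Paragraph 9.

3, 6, 7, 8, 9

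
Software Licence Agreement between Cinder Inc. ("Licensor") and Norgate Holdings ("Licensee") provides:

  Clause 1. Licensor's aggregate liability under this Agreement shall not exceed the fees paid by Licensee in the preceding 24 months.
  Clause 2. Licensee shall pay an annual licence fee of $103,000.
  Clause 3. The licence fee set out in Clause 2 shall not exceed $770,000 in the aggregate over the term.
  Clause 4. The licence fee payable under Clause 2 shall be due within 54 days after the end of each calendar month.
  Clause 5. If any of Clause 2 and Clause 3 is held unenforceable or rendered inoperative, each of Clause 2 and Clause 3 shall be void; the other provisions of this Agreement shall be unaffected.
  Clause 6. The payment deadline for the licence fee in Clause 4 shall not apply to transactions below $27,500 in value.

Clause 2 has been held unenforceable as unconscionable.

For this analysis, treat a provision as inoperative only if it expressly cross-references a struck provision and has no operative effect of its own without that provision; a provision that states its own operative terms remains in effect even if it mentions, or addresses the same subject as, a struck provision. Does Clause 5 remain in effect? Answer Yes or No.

Yes

Clause 2 is struck. Clause 3 does nothing except set the aggregate cap on the licence fee by reference to Clause 2; with Clause 2 gone it has no independent effect and is inoperative. Clause 4 does nothing except set the payment deadline for the licence fee by reference to Clause 2; with Clause 2 gone it has no independent effect and is inoperative. Clause 6 operates only by reference to Clause 4, so it falls with Clause 4. Clause 5 declares Clause 2 and Clause 3 mutually dependent; since one of them has fallen, all of them are of no effect. The remainder continues in force under Clause 5. That leaves Clause 1 and Clause 5 in effect. Clause 5 is among the surviving provisions, so the answer is yes.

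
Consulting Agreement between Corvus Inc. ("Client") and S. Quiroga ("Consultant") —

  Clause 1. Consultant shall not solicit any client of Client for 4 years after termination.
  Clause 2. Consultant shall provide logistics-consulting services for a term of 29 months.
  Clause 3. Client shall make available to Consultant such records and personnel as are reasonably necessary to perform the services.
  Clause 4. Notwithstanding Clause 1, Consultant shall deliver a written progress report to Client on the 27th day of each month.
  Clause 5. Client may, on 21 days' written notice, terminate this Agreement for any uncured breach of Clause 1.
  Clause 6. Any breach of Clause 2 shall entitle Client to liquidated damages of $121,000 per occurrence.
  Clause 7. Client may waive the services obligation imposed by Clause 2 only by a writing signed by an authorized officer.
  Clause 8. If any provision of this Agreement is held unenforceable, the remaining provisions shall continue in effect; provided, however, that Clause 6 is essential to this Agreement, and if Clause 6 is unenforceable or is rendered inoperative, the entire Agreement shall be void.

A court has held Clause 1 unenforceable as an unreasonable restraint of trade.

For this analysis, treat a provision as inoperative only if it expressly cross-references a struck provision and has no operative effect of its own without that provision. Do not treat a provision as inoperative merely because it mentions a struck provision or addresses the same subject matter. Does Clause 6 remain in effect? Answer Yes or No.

Yes

Clause 1 is struck. Clause 5 merely fixes the termination right for breach of Clause 1; with Clause 1 gone it has nothing to operate on and falls away. Clause 4 mentions Clause 1 but its own obligation stands independently of Clause 1, so Clause 4 is not affected. Clause 8 makes Clause 6 an essential term, but Clause 6 is unaffected, so the severability proviso in Clause 8 preserves the remaining provisions. That leaves Clause 2, Clause 3, Clause 4, Clause 6, Clause 7, and Clause 8 in effect. Clause 6 is among the surviving provisions, so the answer is yes.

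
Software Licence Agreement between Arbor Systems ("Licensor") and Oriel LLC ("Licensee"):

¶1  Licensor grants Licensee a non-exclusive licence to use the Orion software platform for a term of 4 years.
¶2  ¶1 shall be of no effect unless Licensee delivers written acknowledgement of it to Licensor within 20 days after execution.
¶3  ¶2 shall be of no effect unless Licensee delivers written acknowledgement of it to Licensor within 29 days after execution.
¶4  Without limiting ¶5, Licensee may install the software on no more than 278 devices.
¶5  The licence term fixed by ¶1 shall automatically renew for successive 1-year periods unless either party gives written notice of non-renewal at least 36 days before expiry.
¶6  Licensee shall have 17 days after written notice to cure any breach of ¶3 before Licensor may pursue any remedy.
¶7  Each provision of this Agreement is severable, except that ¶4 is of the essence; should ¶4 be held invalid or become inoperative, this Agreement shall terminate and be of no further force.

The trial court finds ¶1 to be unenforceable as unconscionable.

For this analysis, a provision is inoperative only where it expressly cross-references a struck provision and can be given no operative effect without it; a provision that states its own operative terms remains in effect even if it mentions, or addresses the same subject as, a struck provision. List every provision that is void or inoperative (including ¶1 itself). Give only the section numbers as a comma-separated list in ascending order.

1, 2, 3, 5, 6

¶1 is struck. The only function of ¶2 is the acknowledgement condition for ¶1, so it cannot stand once ¶1 is removed. The whole of ¶5 is the renewal of the licence term, defined by reference to ¶1, so ¶5 cannot stand once ¶1 is removed. ¶3 has no operative effect of its own apart from ¶2 and is therefore inoperative. ¶6 has no operative effect of its own apart from ¶3 and is therefore inoperative. Although ¶4 refers to ¶5, its operative terms do not depend on ¶5, so it remains in effect. ¶7 makes ¶4 an essential term, but ¶4 is unaffected, so the severability proviso in ¶7 preserves the remaining provisions. That leaves ¶4 and ¶7 in effect.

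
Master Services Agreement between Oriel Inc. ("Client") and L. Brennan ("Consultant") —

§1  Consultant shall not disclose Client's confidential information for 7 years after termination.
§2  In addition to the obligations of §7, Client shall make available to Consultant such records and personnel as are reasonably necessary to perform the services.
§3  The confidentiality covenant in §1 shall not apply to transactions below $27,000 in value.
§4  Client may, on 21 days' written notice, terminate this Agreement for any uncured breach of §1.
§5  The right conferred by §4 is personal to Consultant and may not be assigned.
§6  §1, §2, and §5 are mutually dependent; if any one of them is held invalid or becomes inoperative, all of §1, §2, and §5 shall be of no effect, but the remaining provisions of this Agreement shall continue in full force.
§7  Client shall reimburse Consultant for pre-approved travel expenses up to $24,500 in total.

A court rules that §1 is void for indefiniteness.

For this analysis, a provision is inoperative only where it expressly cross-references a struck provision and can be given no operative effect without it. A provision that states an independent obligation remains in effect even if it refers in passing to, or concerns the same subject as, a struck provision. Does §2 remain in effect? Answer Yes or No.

No

§1 is struck. §3 operates only by reference to §1, so it falls with §1. §4 has no operative effect of its own apart from §1 and is therefore inoperative. §5 has no operative effect of its own apart from §4 and is therefore inoperative. §6 declares §1, §2, and §5 mutually dependent; since one of them has fallen, all of them are of no effect. That brings down §2 as well. The remainder continues in force under §6. That leaves §6 and §7 in effect. §2 is among the inoperative provisions, so the answer is no.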